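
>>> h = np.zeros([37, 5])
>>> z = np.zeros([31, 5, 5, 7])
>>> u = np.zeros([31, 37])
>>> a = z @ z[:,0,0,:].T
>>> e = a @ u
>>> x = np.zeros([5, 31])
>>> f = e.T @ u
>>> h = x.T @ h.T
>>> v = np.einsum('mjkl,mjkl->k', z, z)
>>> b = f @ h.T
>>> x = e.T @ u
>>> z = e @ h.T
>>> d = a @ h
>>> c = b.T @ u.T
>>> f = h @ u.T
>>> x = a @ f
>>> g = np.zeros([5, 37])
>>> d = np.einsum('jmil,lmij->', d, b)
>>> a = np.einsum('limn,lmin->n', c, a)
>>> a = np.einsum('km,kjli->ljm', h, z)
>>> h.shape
(31, 37)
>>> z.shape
(31, 5, 5, 31)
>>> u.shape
(31, 37)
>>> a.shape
(5, 5, 37)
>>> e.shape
(31, 5, 5, 37)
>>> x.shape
(31, 5, 5, 31)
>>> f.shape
(31, 31)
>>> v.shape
(5,)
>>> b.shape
(37, 5, 5, 31)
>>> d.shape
()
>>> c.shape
(31, 5, 5, 31)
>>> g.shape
(5, 37)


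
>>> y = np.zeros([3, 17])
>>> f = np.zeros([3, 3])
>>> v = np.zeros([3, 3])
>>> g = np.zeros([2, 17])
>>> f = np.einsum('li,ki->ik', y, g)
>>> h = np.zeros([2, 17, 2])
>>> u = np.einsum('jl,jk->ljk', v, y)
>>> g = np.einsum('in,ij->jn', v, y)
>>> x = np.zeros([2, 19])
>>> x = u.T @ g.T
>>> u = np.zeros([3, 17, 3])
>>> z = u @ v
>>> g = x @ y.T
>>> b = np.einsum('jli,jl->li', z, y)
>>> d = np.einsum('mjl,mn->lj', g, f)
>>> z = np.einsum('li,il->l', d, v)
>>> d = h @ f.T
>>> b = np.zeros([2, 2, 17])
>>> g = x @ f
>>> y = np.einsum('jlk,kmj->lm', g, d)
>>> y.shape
(3, 17)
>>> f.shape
(17, 2)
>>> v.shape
(3, 3)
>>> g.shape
(17, 3, 2)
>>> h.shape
(2, 17, 2)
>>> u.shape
(3, 17, 3)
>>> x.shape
(17, 3, 17)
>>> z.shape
(3,)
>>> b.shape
(2, 2, 17)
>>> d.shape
(2, 17, 17)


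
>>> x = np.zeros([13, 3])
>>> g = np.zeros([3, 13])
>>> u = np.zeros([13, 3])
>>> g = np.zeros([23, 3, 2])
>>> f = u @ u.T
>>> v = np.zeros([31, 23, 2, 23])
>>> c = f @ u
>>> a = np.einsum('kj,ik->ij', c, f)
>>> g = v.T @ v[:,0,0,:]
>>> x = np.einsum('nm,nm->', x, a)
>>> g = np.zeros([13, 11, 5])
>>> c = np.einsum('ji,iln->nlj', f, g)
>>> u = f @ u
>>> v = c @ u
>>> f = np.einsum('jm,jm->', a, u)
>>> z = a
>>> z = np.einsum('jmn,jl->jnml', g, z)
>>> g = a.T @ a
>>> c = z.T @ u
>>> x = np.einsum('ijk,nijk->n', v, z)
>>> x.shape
(13,)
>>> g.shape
(3, 3)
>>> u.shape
(13, 3)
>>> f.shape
()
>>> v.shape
(5, 11, 3)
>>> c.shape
(3, 11, 5, 3)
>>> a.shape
(13, 3)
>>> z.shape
(13, 5, 11, 3)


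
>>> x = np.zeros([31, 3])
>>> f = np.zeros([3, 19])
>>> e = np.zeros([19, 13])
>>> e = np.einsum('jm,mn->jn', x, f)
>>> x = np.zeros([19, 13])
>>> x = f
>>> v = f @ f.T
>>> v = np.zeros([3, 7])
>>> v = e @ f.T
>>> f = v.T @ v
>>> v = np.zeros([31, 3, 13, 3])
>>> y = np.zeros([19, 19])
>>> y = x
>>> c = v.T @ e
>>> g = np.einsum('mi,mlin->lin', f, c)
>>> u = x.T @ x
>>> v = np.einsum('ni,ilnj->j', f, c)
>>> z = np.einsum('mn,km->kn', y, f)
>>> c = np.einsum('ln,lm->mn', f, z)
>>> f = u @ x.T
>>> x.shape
(3, 19)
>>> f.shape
(19, 3)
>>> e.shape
(31, 19)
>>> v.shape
(19,)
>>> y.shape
(3, 19)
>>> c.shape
(19, 3)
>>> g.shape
(13, 3, 19)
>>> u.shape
(19, 19)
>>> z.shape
(3, 19)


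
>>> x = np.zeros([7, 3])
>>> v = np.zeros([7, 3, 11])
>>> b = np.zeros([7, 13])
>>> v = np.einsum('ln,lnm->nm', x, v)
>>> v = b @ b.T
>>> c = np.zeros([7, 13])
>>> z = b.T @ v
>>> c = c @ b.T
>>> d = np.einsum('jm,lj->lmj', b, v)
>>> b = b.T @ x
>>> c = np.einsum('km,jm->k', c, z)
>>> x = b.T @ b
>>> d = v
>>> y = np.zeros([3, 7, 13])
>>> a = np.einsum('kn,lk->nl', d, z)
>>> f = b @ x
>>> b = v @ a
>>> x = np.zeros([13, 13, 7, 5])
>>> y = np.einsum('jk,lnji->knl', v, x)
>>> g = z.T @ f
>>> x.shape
(13, 13, 7, 5)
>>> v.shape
(7, 7)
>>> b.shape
(7, 13)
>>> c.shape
(7,)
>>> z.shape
(13, 7)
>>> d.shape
(7, 7)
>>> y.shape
(7, 13, 13)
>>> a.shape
(7, 13)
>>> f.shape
(13, 3)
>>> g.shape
(7, 3)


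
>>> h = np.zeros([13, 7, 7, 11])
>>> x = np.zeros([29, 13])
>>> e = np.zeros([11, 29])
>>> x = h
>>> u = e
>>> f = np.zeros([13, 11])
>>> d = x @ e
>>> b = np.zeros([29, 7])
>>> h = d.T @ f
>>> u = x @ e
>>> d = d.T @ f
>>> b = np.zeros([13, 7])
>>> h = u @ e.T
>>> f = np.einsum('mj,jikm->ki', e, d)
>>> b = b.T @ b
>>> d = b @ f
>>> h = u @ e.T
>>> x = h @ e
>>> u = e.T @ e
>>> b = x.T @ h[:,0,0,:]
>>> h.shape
(13, 7, 7, 11)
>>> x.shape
(13, 7, 7, 29)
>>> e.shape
(11, 29)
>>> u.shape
(29, 29)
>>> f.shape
(7, 7)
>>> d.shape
(7, 7)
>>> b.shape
(29, 7, 7, 11)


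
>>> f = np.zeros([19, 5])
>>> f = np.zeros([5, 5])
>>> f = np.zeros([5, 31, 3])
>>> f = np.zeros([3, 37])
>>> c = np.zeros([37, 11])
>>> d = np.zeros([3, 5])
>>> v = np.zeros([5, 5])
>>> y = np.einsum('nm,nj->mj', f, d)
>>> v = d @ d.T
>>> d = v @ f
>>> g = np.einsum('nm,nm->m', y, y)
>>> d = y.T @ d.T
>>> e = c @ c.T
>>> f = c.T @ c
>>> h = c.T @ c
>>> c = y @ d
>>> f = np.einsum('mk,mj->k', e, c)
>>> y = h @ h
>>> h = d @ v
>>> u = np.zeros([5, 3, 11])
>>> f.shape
(37,)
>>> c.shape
(37, 3)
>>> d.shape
(5, 3)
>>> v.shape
(3, 3)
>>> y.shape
(11, 11)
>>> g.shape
(5,)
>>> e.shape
(37, 37)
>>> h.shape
(5, 3)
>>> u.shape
(5, 3, 11)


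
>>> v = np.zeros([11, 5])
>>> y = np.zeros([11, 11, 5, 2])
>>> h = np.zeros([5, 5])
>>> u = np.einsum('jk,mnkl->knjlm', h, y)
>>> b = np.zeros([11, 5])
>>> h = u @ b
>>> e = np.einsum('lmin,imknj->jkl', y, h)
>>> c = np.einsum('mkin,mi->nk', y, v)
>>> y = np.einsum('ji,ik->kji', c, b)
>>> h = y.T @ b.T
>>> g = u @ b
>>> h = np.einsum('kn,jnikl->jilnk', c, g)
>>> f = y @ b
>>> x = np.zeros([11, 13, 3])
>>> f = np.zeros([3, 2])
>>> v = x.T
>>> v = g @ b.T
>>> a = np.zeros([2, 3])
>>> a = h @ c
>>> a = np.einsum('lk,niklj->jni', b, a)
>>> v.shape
(5, 11, 5, 2, 11)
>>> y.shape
(5, 2, 11)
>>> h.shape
(5, 5, 5, 11, 2)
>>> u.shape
(5, 11, 5, 2, 11)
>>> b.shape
(11, 5)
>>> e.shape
(5, 5, 11)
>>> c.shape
(2, 11)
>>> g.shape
(5, 11, 5, 2, 5)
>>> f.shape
(3, 2)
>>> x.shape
(11, 13, 3)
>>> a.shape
(11, 5, 5)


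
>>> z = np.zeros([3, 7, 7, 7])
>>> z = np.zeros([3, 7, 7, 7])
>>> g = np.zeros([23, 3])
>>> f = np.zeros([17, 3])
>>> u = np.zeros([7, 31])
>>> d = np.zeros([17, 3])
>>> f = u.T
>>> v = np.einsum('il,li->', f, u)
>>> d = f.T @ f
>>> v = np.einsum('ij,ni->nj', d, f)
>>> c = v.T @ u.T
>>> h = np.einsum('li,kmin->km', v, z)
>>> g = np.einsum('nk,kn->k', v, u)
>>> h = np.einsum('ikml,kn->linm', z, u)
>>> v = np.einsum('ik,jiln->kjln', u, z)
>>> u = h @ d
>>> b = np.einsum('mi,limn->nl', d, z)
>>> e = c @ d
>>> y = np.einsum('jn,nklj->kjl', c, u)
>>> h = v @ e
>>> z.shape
(3, 7, 7, 7)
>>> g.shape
(7,)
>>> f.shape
(31, 7)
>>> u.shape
(7, 3, 31, 7)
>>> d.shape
(7, 7)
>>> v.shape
(31, 3, 7, 7)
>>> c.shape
(7, 7)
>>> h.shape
(31, 3, 7, 7)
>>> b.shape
(7, 3)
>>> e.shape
(7, 7)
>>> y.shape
(3, 7, 31)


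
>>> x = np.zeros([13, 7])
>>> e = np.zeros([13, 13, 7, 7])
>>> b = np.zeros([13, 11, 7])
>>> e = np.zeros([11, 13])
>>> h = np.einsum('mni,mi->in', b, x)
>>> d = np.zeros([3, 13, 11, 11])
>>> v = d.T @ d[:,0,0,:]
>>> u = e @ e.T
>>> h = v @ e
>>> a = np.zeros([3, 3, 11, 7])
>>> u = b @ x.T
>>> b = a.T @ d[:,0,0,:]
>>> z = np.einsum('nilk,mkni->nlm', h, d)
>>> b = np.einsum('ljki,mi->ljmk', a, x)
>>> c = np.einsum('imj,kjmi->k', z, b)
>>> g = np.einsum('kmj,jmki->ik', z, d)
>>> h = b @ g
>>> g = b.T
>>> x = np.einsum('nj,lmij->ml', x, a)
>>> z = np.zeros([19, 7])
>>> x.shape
(3, 3)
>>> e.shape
(11, 13)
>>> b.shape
(3, 3, 13, 11)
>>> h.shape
(3, 3, 13, 11)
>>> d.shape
(3, 13, 11, 11)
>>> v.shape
(11, 11, 13, 11)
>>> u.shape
(13, 11, 13)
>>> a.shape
(3, 3, 11, 7)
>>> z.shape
(19, 7)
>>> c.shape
(3,)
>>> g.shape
(11, 13, 3, 3)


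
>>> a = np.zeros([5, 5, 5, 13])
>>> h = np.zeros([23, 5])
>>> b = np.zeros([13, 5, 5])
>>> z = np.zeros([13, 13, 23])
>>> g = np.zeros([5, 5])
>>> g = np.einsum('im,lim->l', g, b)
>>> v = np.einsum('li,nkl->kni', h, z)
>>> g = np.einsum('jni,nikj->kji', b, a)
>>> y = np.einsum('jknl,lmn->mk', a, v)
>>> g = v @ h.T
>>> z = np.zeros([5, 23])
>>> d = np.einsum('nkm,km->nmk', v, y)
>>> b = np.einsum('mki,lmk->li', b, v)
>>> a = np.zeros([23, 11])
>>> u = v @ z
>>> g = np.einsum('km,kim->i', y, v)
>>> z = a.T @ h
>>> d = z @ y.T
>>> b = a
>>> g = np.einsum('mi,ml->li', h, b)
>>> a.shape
(23, 11)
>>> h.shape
(23, 5)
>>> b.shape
(23, 11)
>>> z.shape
(11, 5)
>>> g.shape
(11, 5)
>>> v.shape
(13, 13, 5)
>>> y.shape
(13, 5)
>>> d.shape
(11, 13)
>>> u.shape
(13, 13, 23)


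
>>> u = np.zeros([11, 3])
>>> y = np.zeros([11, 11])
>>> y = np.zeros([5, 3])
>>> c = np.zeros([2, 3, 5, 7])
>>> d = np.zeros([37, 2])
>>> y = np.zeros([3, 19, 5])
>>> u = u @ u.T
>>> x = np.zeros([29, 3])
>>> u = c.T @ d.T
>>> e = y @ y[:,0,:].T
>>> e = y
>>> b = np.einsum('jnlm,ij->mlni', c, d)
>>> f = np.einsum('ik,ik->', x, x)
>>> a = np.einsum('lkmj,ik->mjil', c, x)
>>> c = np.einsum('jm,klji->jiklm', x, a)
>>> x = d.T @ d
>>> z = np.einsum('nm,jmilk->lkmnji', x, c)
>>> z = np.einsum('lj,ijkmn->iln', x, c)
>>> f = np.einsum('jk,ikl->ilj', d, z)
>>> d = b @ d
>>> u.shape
(7, 5, 3, 37)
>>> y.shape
(3, 19, 5)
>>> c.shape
(29, 2, 5, 7, 3)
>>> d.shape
(7, 5, 3, 2)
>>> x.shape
(2, 2)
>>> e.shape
(3, 19, 5)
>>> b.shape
(7, 5, 3, 37)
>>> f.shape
(29, 3, 37)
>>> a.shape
(5, 7, 29, 2)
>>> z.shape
(29, 2, 3)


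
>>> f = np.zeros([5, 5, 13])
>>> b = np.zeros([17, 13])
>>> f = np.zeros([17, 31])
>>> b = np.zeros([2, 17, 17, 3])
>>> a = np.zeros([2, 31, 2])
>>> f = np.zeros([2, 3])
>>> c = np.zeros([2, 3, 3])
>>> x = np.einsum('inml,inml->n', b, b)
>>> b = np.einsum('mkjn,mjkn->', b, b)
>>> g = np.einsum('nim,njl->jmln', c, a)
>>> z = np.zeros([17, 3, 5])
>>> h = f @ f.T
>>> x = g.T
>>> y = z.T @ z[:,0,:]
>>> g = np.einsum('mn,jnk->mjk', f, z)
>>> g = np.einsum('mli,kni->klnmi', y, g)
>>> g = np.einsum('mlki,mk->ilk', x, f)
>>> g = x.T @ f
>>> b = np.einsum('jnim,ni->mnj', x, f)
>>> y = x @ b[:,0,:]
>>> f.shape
(2, 3)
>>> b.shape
(31, 2, 2)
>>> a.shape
(2, 31, 2)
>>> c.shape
(2, 3, 3)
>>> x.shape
(2, 2, 3, 31)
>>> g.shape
(31, 3, 2, 3)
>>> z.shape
(17, 3, 5)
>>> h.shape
(2, 2)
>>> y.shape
(2, 2, 3, 2)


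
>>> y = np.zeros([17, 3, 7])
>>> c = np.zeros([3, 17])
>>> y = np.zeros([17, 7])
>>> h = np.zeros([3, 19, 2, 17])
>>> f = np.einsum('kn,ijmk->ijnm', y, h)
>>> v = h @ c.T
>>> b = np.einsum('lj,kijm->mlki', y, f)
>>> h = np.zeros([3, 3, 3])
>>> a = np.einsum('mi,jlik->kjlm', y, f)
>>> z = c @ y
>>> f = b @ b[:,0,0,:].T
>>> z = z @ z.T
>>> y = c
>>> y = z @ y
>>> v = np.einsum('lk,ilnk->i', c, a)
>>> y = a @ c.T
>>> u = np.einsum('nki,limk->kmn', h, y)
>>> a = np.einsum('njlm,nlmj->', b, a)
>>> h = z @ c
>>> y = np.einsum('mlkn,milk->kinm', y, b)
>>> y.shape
(19, 17, 3, 2)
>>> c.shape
(3, 17)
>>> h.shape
(3, 17)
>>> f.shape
(2, 17, 3, 2)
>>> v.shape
(2,)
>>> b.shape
(2, 17, 3, 19)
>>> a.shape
()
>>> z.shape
(3, 3)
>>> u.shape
(3, 19, 3)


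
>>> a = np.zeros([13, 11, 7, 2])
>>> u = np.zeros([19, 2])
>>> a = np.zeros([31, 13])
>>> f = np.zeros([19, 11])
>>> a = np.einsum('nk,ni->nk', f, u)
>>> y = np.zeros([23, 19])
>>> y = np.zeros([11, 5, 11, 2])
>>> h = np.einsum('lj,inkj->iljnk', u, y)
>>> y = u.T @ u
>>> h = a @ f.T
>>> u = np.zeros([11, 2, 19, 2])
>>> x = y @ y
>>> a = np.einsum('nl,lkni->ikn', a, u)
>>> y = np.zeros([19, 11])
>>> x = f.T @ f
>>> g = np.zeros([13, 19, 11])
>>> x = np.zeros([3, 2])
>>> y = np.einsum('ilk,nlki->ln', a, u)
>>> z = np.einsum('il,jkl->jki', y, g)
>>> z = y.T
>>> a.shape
(2, 2, 19)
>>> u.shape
(11, 2, 19, 2)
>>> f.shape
(19, 11)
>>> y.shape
(2, 11)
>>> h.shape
(19, 19)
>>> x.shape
(3, 2)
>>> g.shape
(13, 19, 11)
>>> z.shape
(11, 2)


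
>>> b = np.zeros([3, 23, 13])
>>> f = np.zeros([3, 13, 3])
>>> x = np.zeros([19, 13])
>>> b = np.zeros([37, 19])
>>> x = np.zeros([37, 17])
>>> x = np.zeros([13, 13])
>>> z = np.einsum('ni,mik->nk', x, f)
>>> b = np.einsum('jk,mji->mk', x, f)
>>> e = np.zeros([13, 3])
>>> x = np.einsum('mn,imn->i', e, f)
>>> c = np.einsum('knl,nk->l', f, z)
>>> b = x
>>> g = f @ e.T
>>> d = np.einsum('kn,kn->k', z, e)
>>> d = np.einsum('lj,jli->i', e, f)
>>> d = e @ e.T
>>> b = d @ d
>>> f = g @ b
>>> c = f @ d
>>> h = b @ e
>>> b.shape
(13, 13)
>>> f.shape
(3, 13, 13)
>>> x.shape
(3,)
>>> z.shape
(13, 3)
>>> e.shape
(13, 3)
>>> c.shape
(3, 13, 13)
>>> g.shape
(3, 13, 13)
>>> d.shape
(13, 13)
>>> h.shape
(13, 3)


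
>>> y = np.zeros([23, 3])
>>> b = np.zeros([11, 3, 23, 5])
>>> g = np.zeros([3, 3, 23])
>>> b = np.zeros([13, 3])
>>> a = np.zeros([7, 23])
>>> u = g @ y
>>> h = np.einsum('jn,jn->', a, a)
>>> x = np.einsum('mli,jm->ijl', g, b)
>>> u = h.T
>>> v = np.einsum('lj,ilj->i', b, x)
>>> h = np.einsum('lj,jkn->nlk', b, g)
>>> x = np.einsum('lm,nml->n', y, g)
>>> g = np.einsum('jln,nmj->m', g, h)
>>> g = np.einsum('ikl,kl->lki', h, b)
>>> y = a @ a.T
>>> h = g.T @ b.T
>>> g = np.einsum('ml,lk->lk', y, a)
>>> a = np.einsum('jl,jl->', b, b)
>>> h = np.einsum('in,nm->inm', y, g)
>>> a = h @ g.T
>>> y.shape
(7, 7)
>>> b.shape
(13, 3)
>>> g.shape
(7, 23)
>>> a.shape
(7, 7, 7)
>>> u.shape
()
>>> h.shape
(7, 7, 23)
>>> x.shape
(3,)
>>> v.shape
(23,)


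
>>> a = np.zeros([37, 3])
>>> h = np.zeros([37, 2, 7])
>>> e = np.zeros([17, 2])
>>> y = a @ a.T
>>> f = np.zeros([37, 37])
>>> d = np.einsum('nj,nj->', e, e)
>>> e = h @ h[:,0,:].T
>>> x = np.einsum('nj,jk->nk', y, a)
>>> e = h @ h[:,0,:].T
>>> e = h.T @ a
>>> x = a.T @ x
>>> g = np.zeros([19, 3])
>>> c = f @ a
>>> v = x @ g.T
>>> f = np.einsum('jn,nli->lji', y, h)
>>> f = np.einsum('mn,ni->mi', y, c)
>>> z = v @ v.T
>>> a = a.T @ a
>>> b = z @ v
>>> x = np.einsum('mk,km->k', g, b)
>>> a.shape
(3, 3)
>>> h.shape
(37, 2, 7)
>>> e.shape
(7, 2, 3)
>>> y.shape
(37, 37)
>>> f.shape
(37, 3)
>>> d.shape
()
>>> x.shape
(3,)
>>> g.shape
(19, 3)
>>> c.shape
(37, 3)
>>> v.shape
(3, 19)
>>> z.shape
(3, 3)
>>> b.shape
(3, 19)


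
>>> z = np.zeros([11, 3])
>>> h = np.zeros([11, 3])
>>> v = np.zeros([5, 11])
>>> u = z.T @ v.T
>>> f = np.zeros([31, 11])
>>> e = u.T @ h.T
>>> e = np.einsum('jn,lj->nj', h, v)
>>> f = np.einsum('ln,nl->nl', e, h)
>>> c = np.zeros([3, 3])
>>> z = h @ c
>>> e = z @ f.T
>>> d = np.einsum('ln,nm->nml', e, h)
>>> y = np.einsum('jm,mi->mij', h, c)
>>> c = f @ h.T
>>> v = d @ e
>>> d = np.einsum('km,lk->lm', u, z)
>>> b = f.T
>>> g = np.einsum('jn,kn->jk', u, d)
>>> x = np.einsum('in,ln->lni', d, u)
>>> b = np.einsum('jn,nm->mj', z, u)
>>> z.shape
(11, 3)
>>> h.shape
(11, 3)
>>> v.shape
(11, 3, 11)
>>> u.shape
(3, 5)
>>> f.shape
(11, 3)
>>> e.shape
(11, 11)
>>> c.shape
(11, 11)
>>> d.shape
(11, 5)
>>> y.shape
(3, 3, 11)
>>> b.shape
(5, 11)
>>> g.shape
(3, 11)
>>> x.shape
(3, 5, 11)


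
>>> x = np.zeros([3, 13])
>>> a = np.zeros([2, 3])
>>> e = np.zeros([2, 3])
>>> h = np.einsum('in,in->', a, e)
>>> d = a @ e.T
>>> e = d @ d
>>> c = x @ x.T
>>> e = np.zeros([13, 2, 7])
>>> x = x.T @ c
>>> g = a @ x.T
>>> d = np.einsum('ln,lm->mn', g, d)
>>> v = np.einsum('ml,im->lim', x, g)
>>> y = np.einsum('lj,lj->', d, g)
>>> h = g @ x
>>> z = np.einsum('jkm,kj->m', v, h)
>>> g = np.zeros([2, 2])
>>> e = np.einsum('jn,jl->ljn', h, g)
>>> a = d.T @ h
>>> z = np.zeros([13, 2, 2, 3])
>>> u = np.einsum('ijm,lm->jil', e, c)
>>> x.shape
(13, 3)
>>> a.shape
(13, 3)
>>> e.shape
(2, 2, 3)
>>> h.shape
(2, 3)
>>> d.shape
(2, 13)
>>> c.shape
(3, 3)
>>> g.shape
(2, 2)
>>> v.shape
(3, 2, 13)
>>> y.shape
()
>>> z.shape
(13, 2, 2, 3)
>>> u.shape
(2, 2, 3)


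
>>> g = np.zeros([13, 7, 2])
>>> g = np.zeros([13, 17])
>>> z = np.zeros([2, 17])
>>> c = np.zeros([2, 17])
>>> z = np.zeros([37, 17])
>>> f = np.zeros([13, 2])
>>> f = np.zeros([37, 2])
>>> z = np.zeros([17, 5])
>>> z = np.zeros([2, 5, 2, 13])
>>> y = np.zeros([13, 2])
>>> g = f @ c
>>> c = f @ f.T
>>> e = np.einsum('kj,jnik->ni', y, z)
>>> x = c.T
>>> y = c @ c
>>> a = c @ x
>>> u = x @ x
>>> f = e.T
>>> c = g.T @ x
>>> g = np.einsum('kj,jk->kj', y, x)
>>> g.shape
(37, 37)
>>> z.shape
(2, 5, 2, 13)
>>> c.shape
(17, 37)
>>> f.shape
(2, 5)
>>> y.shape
(37, 37)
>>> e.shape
(5, 2)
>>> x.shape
(37, 37)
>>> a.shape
(37, 37)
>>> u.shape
(37, 37)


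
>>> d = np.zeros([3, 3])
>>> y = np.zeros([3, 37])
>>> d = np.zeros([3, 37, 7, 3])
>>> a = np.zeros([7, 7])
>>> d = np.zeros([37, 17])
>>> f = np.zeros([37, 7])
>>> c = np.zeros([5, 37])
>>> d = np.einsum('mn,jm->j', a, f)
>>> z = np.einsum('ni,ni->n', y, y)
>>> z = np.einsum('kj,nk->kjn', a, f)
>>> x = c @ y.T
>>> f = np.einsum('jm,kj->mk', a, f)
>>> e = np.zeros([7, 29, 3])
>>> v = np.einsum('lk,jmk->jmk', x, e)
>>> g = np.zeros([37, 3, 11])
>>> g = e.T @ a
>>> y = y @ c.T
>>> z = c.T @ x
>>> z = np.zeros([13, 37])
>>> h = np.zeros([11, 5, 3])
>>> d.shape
(37,)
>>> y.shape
(3, 5)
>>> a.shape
(7, 7)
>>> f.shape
(7, 37)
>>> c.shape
(5, 37)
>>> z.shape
(13, 37)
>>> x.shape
(5, 3)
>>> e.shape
(7, 29, 3)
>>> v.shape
(7, 29, 3)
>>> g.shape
(3, 29, 7)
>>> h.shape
(11, 5, 3)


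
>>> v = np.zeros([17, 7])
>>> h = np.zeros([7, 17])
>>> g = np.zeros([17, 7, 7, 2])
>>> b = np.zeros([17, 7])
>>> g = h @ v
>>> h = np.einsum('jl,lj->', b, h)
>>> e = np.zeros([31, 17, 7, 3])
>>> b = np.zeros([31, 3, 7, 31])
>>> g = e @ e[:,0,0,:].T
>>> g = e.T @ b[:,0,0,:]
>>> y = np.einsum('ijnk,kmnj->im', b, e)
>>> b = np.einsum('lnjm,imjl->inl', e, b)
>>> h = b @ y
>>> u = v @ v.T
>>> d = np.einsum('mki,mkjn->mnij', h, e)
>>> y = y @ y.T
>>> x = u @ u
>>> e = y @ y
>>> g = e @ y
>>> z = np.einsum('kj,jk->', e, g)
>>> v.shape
(17, 7)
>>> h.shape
(31, 17, 17)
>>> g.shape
(31, 31)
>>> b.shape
(31, 17, 31)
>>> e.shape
(31, 31)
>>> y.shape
(31, 31)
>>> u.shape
(17, 17)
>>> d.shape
(31, 3, 17, 7)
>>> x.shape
(17, 17)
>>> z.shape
()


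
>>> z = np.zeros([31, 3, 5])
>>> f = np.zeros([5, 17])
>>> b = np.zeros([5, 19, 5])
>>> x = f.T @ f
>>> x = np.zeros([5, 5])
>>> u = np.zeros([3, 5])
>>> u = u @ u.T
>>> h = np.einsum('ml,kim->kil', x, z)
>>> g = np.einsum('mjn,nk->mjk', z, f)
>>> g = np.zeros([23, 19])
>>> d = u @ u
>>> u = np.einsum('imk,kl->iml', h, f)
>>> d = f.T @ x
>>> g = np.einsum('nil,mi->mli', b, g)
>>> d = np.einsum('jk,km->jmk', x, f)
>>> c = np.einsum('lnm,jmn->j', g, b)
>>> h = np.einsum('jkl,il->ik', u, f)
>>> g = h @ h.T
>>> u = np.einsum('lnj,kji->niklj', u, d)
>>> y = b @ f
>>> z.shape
(31, 3, 5)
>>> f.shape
(5, 17)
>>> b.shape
(5, 19, 5)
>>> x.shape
(5, 5)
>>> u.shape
(3, 5, 5, 31, 17)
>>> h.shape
(5, 3)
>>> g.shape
(5, 5)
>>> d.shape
(5, 17, 5)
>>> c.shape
(5,)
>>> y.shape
(5, 19, 17)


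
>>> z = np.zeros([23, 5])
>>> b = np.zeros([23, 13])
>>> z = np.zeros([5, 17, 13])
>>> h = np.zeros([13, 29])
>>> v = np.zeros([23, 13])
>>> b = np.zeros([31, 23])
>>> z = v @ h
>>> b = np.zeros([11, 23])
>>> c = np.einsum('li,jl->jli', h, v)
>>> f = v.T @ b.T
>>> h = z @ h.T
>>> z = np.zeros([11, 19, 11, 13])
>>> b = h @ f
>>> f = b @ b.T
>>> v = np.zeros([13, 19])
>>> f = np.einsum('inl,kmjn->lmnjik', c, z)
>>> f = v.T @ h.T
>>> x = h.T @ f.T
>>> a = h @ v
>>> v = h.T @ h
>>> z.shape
(11, 19, 11, 13)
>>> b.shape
(23, 11)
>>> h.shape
(23, 13)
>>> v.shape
(13, 13)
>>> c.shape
(23, 13, 29)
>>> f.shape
(19, 23)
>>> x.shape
(13, 19)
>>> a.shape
(23, 19)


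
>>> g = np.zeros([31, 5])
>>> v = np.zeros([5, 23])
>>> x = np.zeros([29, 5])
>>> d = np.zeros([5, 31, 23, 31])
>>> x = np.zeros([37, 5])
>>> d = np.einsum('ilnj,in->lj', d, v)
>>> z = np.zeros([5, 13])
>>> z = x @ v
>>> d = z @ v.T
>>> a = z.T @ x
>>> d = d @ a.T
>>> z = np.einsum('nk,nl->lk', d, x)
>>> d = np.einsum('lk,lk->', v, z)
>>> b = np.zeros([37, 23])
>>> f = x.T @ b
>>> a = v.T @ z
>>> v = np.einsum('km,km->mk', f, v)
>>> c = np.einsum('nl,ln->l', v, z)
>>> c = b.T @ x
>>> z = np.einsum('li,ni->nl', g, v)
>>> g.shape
(31, 5)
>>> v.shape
(23, 5)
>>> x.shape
(37, 5)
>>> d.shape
()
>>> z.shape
(23, 31)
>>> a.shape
(23, 23)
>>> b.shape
(37, 23)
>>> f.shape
(5, 23)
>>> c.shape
(23, 5)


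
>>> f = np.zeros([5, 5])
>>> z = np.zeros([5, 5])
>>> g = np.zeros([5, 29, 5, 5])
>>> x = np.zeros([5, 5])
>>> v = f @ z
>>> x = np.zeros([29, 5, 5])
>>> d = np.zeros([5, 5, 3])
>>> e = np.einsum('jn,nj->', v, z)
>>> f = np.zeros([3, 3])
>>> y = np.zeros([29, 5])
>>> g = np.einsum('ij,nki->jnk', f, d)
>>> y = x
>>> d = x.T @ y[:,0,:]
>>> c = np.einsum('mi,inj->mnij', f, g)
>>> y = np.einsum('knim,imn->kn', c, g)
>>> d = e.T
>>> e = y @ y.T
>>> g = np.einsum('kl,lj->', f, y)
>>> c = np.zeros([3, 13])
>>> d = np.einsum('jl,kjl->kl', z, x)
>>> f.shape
(3, 3)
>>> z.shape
(5, 5)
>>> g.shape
()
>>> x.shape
(29, 5, 5)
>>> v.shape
(5, 5)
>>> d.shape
(29, 5)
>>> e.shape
(3, 3)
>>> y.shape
(3, 5)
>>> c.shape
(3, 13)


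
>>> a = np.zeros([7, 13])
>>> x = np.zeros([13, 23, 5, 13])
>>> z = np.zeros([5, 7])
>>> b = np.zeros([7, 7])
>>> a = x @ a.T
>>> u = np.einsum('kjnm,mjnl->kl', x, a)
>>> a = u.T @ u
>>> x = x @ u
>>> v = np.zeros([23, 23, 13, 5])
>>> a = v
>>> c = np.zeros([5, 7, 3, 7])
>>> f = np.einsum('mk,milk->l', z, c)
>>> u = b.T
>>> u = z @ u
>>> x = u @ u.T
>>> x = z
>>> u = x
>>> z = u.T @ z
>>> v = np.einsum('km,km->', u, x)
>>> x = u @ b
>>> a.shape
(23, 23, 13, 5)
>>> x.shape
(5, 7)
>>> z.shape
(7, 7)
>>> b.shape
(7, 7)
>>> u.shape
(5, 7)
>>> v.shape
()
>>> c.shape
(5, 7, 3, 7)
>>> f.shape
(3,)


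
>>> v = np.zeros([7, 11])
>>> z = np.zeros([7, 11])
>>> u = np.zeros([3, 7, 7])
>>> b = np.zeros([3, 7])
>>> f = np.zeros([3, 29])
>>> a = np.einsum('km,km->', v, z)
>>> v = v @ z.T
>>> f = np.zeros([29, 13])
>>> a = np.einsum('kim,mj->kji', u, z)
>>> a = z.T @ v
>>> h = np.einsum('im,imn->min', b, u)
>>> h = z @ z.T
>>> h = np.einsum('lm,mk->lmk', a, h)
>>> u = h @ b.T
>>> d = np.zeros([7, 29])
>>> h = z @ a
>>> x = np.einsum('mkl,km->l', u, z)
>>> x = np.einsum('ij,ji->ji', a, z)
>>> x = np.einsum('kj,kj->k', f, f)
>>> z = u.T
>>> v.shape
(7, 7)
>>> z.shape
(3, 7, 11)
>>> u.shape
(11, 7, 3)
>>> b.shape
(3, 7)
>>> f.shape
(29, 13)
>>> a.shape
(11, 7)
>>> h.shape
(7, 7)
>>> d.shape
(7, 29)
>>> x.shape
(29,)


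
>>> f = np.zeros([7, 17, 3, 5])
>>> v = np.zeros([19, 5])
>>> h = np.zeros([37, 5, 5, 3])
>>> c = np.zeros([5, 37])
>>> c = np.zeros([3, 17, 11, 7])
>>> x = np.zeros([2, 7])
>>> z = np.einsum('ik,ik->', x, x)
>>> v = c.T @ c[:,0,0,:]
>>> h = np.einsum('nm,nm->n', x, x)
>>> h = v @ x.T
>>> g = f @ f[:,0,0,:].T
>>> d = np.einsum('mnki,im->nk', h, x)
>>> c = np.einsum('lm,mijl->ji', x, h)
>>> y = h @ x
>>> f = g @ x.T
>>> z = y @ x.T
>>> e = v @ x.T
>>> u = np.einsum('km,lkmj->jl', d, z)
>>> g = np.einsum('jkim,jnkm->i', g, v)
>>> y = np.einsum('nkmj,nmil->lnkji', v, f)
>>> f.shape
(7, 17, 3, 2)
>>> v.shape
(7, 11, 17, 7)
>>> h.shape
(7, 11, 17, 2)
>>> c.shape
(17, 11)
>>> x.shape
(2, 7)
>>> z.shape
(7, 11, 17, 2)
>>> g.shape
(3,)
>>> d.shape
(11, 17)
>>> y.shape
(2, 7, 11, 7, 3)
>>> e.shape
(7, 11, 17, 2)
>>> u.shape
(2, 7)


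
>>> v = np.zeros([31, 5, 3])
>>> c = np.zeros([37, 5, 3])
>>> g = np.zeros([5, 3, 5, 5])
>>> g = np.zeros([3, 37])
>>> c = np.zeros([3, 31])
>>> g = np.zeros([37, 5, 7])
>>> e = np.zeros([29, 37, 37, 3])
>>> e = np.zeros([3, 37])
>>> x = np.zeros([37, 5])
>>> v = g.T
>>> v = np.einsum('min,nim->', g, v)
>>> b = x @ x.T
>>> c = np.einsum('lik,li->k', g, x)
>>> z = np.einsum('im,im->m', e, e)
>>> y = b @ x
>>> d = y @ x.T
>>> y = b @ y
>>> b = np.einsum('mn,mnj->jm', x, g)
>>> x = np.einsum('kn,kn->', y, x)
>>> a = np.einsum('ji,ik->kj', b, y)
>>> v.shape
()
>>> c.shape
(7,)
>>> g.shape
(37, 5, 7)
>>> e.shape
(3, 37)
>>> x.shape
()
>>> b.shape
(7, 37)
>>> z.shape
(37,)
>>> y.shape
(37, 5)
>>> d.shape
(37, 37)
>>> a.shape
(5, 7)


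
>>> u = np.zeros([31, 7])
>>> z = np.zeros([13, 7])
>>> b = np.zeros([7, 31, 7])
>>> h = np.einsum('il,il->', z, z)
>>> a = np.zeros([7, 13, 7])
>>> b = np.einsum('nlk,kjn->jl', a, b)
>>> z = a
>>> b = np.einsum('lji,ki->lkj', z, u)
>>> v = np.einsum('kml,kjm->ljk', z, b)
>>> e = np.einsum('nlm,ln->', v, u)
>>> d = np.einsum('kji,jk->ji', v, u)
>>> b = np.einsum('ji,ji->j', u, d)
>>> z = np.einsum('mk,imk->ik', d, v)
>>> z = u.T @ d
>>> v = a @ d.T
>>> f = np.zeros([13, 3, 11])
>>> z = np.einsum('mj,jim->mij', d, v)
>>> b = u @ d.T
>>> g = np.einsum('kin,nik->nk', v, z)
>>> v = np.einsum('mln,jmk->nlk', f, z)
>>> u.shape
(31, 7)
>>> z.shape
(31, 13, 7)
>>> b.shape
(31, 31)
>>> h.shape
()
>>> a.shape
(7, 13, 7)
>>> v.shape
(11, 3, 7)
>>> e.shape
()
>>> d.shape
(31, 7)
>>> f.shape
(13, 3, 11)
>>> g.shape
(31, 7)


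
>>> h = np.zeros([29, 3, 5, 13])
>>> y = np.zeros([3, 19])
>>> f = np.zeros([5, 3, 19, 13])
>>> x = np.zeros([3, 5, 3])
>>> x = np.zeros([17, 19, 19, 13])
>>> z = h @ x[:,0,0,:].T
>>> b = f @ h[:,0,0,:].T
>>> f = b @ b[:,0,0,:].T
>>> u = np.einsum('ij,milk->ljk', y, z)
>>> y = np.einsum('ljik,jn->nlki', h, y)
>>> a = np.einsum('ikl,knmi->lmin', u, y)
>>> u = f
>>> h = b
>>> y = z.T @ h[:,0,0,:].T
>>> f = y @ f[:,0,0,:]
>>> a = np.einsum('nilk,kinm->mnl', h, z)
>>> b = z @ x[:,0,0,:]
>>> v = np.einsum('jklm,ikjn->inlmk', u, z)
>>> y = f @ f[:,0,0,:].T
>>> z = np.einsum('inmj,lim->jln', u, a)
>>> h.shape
(5, 3, 19, 29)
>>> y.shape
(17, 5, 3, 17)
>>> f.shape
(17, 5, 3, 5)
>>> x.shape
(17, 19, 19, 13)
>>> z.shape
(5, 17, 3)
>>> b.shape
(29, 3, 5, 13)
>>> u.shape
(5, 3, 19, 5)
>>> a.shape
(17, 5, 19)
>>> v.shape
(29, 17, 19, 5, 3)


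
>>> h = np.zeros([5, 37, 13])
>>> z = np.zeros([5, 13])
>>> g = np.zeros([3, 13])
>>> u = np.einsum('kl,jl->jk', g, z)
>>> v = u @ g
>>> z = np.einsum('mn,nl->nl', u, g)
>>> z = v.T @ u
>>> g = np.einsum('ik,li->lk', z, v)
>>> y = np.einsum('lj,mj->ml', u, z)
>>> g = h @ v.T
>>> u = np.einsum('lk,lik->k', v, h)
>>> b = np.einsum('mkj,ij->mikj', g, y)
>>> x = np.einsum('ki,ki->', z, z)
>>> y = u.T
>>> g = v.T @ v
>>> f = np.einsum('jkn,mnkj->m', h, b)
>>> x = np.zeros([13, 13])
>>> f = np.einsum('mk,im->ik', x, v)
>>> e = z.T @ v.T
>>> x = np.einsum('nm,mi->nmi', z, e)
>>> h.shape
(5, 37, 13)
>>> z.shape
(13, 3)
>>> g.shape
(13, 13)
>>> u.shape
(13,)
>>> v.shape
(5, 13)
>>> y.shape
(13,)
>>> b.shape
(5, 13, 37, 5)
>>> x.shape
(13, 3, 5)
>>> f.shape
(5, 13)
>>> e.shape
(3, 5)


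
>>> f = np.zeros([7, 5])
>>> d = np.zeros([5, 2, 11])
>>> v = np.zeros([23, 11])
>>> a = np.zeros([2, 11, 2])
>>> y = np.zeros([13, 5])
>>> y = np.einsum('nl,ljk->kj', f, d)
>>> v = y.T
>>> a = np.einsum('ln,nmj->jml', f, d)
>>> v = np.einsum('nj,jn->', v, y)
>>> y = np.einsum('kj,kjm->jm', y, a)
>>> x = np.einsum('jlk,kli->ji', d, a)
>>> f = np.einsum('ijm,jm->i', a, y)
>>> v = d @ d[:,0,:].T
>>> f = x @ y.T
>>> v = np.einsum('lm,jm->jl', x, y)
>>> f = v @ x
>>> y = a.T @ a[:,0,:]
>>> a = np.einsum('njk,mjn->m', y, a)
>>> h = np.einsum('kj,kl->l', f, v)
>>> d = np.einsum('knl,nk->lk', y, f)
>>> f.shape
(2, 7)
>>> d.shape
(7, 7)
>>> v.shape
(2, 5)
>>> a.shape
(11,)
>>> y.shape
(7, 2, 7)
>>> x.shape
(5, 7)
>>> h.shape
(5,)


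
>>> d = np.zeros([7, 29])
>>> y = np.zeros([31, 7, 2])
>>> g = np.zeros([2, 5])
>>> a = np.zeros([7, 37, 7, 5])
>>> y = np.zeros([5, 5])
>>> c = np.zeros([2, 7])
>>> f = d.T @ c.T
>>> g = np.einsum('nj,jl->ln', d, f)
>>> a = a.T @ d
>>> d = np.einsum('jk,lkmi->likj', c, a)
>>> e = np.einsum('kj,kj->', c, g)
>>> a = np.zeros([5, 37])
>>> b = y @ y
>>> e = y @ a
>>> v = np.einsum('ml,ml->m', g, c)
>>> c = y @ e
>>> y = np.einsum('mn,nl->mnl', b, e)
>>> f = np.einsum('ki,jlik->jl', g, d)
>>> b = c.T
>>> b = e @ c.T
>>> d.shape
(5, 29, 7, 2)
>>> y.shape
(5, 5, 37)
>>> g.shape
(2, 7)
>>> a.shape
(5, 37)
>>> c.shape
(5, 37)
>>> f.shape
(5, 29)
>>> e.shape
(5, 37)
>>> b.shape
(5, 5)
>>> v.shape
(2,)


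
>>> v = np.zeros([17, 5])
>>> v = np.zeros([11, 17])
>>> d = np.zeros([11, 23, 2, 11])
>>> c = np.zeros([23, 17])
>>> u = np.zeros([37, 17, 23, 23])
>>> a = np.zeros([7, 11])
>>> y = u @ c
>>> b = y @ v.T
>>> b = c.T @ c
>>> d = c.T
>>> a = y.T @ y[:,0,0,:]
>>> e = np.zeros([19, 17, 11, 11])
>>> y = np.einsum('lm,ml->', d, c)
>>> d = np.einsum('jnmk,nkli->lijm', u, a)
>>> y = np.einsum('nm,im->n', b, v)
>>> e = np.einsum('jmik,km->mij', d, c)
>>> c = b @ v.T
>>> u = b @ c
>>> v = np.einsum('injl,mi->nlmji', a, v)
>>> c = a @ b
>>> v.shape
(23, 17, 11, 17, 17)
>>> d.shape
(17, 17, 37, 23)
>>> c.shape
(17, 23, 17, 17)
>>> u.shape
(17, 11)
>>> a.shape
(17, 23, 17, 17)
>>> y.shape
(17,)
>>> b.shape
(17, 17)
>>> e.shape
(17, 37, 17)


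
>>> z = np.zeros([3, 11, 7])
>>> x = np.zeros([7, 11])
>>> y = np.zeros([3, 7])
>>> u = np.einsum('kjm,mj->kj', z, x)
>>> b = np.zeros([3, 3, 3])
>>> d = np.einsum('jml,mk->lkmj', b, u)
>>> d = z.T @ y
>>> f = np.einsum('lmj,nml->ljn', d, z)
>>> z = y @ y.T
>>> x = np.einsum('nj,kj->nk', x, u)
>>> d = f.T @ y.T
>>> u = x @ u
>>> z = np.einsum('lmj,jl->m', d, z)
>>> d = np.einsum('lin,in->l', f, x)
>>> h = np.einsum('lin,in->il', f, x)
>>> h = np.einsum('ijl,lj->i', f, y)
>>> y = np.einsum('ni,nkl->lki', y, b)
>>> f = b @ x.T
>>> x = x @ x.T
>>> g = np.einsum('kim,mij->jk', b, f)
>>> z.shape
(7,)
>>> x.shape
(7, 7)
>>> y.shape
(3, 3, 7)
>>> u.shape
(7, 11)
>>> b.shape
(3, 3, 3)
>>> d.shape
(7,)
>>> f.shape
(3, 3, 7)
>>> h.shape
(7,)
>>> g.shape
(7, 3)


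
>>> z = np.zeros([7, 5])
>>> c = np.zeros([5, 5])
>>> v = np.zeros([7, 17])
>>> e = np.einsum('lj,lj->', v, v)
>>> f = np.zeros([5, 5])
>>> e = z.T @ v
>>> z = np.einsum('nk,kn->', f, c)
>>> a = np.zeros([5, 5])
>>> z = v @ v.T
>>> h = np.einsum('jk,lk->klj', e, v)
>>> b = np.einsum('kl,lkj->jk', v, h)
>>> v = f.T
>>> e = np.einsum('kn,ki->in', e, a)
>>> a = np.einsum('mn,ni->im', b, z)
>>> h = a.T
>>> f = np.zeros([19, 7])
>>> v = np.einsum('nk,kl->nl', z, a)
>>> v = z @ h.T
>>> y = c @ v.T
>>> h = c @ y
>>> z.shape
(7, 7)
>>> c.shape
(5, 5)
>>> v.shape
(7, 5)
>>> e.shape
(5, 17)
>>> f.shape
(19, 7)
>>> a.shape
(7, 5)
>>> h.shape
(5, 7)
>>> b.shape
(5, 7)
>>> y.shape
(5, 7)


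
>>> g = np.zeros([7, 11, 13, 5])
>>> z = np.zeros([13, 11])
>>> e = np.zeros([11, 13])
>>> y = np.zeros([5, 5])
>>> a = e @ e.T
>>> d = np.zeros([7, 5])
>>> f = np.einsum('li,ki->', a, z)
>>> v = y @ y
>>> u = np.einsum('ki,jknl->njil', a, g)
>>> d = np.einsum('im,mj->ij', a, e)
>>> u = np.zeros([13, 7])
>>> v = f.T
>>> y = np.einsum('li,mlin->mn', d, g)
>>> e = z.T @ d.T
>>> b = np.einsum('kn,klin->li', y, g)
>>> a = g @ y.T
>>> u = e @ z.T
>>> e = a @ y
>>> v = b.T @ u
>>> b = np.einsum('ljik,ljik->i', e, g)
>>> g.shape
(7, 11, 13, 5)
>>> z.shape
(13, 11)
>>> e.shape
(7, 11, 13, 5)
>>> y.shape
(7, 5)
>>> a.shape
(7, 11, 13, 7)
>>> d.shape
(11, 13)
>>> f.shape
()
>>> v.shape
(13, 13)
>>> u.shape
(11, 13)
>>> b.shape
(13,)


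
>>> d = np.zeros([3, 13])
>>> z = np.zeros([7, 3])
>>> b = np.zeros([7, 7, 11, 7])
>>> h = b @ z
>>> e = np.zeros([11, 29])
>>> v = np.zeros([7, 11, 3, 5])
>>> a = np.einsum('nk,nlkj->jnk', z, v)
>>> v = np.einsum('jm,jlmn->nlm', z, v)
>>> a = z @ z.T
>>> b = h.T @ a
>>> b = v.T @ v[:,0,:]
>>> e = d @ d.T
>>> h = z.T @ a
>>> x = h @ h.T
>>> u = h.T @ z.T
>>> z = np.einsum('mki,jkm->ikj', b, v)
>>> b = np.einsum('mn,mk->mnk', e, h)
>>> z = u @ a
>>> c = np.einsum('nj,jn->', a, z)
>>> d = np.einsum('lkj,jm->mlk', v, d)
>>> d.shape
(13, 5, 11)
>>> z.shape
(7, 7)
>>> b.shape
(3, 3, 7)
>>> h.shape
(3, 7)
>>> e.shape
(3, 3)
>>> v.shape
(5, 11, 3)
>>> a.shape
(7, 7)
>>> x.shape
(3, 3)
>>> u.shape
(7, 7)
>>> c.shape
()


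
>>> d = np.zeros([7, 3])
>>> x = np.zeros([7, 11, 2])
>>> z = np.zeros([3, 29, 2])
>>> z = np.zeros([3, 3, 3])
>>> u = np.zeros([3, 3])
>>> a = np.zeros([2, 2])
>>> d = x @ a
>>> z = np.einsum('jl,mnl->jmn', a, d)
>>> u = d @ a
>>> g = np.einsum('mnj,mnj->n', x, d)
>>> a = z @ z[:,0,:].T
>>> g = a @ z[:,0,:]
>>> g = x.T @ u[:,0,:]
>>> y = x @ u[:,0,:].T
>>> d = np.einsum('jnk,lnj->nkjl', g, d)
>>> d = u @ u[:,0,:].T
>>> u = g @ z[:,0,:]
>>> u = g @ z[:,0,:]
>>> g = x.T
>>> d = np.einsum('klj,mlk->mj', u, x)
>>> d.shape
(7, 11)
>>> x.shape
(7, 11, 2)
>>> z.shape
(2, 7, 11)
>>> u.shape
(2, 11, 11)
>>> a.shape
(2, 7, 2)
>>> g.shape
(2, 11, 7)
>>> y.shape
(7, 11, 7)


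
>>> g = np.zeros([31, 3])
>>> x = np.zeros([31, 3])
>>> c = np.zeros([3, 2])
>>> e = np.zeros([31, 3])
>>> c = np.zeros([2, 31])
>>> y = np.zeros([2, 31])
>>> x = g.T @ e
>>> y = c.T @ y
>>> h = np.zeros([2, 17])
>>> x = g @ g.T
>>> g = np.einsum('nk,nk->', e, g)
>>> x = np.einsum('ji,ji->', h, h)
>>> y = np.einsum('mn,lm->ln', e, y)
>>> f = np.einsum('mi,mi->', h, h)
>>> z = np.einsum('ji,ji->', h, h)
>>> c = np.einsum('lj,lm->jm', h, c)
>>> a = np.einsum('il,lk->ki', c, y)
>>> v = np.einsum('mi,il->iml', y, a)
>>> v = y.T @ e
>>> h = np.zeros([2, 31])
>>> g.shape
()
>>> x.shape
()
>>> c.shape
(17, 31)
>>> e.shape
(31, 3)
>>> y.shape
(31, 3)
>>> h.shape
(2, 31)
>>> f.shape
()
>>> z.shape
()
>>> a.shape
(3, 17)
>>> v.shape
(3, 3)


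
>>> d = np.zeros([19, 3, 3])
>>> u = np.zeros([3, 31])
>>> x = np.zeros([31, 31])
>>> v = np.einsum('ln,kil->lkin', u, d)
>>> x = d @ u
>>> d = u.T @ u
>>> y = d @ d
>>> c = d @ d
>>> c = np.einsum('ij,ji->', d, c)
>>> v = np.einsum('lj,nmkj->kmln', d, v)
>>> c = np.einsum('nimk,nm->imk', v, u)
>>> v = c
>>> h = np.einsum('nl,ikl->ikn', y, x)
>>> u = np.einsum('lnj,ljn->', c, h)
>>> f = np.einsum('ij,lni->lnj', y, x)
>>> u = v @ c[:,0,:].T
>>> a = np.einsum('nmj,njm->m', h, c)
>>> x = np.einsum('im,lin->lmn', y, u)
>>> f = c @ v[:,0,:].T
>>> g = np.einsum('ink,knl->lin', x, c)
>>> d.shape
(31, 31)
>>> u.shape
(19, 31, 19)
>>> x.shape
(19, 31, 19)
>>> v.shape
(19, 31, 3)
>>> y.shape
(31, 31)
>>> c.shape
(19, 31, 3)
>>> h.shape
(19, 3, 31)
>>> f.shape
(19, 31, 19)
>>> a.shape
(3,)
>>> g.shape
(3, 19, 31)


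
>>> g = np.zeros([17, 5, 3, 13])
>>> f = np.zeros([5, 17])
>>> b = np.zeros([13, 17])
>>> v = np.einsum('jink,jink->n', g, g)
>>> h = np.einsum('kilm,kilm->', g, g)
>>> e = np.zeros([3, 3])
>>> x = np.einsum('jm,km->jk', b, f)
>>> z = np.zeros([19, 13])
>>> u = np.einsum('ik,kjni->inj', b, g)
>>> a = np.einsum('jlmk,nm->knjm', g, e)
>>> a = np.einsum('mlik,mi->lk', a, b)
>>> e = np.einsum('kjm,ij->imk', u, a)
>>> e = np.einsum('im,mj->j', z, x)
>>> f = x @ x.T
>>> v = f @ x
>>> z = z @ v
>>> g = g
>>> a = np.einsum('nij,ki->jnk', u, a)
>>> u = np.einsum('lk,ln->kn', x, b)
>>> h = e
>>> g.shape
(17, 5, 3, 13)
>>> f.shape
(13, 13)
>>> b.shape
(13, 17)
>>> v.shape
(13, 5)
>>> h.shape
(5,)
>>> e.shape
(5,)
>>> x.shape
(13, 5)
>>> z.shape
(19, 5)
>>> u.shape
(5, 17)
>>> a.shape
(5, 13, 3)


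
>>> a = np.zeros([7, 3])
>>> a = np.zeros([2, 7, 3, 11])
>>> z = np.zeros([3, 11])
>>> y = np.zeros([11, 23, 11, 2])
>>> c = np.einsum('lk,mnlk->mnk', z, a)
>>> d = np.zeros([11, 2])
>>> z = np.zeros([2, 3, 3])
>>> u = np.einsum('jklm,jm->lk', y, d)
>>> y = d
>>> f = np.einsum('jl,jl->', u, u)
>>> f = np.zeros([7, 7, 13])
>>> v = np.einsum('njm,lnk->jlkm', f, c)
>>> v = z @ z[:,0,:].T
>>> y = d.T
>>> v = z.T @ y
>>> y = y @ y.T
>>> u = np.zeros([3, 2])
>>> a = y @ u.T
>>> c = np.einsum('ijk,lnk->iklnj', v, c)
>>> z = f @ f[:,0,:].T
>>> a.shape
(2, 3)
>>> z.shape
(7, 7, 7)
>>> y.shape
(2, 2)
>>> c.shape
(3, 11, 2, 7, 3)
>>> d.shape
(11, 2)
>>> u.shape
(3, 2)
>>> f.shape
(7, 7, 13)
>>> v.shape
(3, 3, 11)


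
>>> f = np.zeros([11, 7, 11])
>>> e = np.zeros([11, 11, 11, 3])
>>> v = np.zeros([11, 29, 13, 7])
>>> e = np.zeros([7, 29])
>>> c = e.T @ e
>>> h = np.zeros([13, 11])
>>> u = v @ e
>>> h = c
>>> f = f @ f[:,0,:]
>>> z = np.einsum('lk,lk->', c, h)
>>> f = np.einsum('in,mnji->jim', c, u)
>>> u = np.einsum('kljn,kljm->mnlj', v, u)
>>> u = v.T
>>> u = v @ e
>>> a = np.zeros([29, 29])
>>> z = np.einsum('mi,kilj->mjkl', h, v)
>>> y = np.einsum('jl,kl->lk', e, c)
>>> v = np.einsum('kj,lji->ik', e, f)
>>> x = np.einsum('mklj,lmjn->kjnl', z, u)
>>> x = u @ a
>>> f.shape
(13, 29, 11)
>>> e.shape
(7, 29)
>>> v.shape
(11, 7)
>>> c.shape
(29, 29)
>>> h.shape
(29, 29)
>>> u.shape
(11, 29, 13, 29)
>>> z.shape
(29, 7, 11, 13)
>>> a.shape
(29, 29)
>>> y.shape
(29, 29)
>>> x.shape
(11, 29, 13, 29)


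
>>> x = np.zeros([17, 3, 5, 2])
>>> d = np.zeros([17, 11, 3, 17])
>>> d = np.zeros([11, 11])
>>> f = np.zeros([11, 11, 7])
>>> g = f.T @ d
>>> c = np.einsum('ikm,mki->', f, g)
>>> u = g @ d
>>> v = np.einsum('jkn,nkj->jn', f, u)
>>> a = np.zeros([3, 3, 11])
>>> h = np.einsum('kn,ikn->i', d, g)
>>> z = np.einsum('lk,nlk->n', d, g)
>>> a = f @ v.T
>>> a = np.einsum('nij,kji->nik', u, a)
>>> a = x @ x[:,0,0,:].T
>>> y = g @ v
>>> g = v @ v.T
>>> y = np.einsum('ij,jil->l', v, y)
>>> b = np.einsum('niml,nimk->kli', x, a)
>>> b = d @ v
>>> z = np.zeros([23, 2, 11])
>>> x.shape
(17, 3, 5, 2)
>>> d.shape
(11, 11)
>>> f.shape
(11, 11, 7)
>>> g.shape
(11, 11)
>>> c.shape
()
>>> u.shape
(7, 11, 11)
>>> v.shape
(11, 7)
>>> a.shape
(17, 3, 5, 17)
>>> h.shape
(7,)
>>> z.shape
(23, 2, 11)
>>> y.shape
(7,)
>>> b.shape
(11, 7)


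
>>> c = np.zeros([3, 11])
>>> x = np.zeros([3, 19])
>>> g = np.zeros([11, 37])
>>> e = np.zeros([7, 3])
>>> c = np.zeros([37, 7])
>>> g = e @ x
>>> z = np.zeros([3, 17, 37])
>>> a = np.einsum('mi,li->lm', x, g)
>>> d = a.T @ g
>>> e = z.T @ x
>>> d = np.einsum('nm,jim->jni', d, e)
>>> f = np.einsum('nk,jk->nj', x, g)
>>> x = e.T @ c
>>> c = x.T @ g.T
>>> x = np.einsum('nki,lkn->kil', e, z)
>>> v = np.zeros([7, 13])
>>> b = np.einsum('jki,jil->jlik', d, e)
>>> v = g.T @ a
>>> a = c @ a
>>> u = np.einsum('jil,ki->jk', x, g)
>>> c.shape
(7, 17, 7)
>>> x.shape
(17, 19, 3)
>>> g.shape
(7, 19)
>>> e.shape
(37, 17, 19)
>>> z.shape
(3, 17, 37)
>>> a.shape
(7, 17, 3)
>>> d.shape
(37, 3, 17)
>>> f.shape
(3, 7)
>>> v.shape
(19, 3)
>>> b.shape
(37, 19, 17, 3)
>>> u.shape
(17, 7)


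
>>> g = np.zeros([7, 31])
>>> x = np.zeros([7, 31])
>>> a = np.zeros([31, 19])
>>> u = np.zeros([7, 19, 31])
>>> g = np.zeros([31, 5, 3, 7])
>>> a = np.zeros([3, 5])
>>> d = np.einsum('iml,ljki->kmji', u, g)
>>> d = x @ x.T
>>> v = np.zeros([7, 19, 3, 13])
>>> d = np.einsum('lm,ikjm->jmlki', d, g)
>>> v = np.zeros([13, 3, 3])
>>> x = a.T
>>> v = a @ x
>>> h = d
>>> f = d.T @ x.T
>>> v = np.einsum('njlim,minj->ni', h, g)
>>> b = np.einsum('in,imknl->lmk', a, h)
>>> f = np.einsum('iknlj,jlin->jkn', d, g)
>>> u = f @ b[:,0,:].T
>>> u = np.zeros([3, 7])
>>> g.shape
(31, 5, 3, 7)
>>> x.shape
(5, 3)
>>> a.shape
(3, 5)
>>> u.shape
(3, 7)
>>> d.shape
(3, 7, 7, 5, 31)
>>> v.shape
(3, 5)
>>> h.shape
(3, 7, 7, 5, 31)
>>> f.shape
(31, 7, 7)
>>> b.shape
(31, 7, 7)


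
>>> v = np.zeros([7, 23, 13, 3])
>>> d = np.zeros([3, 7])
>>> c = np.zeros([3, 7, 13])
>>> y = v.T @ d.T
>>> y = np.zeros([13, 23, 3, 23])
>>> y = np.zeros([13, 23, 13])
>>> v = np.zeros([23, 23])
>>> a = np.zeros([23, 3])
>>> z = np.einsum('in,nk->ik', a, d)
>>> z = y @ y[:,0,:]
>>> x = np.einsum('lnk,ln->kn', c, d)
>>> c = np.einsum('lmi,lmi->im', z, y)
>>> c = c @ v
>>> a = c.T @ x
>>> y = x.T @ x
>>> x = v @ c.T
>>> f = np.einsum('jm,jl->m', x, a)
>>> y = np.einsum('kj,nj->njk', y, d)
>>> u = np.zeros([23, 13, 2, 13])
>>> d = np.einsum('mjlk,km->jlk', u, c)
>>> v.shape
(23, 23)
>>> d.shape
(13, 2, 13)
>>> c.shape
(13, 23)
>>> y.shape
(3, 7, 7)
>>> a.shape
(23, 7)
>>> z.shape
(13, 23, 13)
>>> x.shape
(23, 13)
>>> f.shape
(13,)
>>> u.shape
(23, 13, 2, 13)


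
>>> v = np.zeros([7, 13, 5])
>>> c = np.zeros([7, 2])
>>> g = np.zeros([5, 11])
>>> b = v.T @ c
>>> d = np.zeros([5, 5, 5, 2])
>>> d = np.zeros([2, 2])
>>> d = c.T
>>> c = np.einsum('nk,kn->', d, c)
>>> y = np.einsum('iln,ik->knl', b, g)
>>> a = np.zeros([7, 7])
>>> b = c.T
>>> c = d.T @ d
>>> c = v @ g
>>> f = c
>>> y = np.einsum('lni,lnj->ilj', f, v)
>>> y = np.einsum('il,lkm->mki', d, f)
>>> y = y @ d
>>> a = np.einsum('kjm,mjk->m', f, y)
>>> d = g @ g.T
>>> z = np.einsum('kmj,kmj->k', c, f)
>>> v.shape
(7, 13, 5)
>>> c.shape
(7, 13, 11)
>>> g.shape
(5, 11)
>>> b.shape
()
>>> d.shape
(5, 5)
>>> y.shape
(11, 13, 7)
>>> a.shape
(11,)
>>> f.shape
(7, 13, 11)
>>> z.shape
(7,)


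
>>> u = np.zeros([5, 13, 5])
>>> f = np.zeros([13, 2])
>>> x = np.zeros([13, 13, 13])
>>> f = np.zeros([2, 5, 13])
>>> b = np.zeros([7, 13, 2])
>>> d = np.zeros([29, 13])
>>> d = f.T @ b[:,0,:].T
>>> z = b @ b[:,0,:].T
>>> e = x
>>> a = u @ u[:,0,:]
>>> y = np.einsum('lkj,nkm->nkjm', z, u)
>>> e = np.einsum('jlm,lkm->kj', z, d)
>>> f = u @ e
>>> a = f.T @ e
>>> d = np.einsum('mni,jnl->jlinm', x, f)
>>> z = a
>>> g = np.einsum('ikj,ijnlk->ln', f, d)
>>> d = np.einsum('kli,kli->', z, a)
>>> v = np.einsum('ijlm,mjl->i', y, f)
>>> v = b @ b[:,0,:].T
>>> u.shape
(5, 13, 5)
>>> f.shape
(5, 13, 7)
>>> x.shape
(13, 13, 13)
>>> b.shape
(7, 13, 2)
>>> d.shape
()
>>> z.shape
(7, 13, 7)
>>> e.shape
(5, 7)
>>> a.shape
(7, 13, 7)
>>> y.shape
(5, 13, 7, 5)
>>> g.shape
(13, 13)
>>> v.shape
(7, 13, 7)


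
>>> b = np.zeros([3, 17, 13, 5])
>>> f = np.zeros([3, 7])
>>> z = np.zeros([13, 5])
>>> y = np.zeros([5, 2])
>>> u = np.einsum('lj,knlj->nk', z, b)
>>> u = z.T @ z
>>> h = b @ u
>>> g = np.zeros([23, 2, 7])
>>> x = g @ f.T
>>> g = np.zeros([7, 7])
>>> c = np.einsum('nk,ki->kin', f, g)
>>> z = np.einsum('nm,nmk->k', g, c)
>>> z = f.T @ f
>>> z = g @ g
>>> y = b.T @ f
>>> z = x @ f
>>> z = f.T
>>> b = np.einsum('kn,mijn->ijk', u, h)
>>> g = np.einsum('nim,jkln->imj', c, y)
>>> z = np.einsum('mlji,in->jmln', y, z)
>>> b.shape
(17, 13, 5)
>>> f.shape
(3, 7)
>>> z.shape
(17, 5, 13, 3)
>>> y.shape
(5, 13, 17, 7)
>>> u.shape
(5, 5)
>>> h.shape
(3, 17, 13, 5)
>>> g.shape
(7, 3, 5)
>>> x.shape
(23, 2, 3)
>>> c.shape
(7, 7, 3)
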